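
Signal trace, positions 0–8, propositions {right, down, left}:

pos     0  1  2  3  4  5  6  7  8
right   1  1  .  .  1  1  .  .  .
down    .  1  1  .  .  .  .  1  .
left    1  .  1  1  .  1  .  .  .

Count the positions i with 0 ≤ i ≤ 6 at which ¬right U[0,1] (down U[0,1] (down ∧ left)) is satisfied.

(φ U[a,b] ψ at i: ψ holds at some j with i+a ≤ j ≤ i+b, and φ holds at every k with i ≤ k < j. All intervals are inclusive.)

Evaluate at each i in [0,6]:
  i=0: ✗ (lhs fails at k=0 before rhs at j=1)
  i=1: ✓ (rhs at j=1)
  i=2: ✓ (rhs at j=2)
  i=3: ✗ (no rhs in [3,4])
  i=4: ✗ (no rhs in [4,5])
  i=5: ✗ (no rhs in [5,6])
  i=6: ✗ (no rhs in [6,7])
Positions where it holds: {1, 2} → 2.

2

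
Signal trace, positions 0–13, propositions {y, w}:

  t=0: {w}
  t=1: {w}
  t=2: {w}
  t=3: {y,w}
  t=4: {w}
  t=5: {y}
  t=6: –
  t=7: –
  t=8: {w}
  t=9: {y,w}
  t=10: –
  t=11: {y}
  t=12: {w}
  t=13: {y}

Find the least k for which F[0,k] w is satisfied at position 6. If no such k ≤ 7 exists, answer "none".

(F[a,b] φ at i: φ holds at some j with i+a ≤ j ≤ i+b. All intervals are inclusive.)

Scan j = 6,7,… for w:
  j=6: fails
  j=7: fails
  j=8: holds
First hit at j=8, so smallest k = 8-6 = 2.

2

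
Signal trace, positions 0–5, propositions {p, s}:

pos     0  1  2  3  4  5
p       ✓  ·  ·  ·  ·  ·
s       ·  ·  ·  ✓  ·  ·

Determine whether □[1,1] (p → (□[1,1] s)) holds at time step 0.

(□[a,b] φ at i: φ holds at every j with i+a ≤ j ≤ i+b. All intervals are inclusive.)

Check (p → (□[1,1] s)) at every j in [1,1]:
  j=1: antecedent false → ✓
All positions satisfy it → formula holds.

Holds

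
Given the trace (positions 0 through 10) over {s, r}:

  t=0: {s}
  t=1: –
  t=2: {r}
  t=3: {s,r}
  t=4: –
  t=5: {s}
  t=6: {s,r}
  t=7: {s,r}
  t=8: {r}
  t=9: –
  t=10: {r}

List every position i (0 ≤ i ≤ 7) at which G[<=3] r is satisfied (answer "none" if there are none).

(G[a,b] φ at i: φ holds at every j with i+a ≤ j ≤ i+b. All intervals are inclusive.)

none

Evaluate at each i in [0,7]:
  i=0: ✗ (fails at j=0)
  i=1: ✗ (fails at j=1)
  i=2: ✗ (fails at j=4)
  i=3: ✗ (fails at j=4)
  i=4: ✗ (fails at j=4)
  i=5: ✗ (fails at j=5)
  i=6: ✗ (fails at j=9)
  i=7: ✗ (fails at j=9)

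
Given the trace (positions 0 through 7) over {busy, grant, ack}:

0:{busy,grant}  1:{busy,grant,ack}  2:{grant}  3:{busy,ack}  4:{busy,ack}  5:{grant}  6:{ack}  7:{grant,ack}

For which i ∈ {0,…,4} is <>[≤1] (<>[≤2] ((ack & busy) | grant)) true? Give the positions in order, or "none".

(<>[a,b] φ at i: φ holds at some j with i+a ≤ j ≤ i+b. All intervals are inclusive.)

0, 1, 2, 3, 4

Evaluate at each i in [0,4]:
  i=0: ✓ (witness j=0)
  i=1: ✓ (witness j=1)
  i=2: ✓ (witness j=2)
  i=3: ✓ (witness j=3)
  i=4: ✓ (witness j=4)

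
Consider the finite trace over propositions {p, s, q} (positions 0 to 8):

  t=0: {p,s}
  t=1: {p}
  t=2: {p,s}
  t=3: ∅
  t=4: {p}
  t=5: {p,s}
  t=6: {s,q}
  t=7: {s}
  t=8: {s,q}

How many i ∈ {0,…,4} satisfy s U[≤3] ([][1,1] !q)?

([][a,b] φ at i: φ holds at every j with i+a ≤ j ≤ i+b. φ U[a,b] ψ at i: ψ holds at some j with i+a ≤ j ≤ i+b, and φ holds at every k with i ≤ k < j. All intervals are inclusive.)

5

Evaluate at each i in [0,4]:
  i=0: ✓ (rhs at j=0)
  i=1: ✓ (rhs at j=1)
  i=2: ✓ (rhs at j=2)
  i=3: ✓ (rhs at j=3)
  i=4: ✓ (rhs at j=4)
Positions where it holds: {0, 1, 2, 3, 4} → 5.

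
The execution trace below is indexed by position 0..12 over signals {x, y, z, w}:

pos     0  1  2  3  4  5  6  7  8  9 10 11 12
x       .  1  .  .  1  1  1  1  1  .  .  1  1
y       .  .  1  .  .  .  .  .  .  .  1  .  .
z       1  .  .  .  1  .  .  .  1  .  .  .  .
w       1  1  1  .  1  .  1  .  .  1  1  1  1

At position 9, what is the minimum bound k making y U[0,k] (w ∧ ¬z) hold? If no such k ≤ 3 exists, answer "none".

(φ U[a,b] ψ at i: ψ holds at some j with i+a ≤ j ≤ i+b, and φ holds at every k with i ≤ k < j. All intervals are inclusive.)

Need earliest j ≥ 9 with (w ∧ ¬z), and y at every k in [9,j-1].
  j=9: rhs holds (empty prefix). k = 0.

0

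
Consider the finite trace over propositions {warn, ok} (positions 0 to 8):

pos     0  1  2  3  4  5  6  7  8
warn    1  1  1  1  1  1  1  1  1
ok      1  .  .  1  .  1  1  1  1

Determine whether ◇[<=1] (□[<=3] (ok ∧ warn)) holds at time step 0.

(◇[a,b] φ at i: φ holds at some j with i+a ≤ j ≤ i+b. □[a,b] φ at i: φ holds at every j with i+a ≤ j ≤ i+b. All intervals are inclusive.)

Check □[<=3] (ok ∧ warn) at each j in [0,1]:
  j=0: fails at 1
  j=1: fails at 1
No position in the window satisfies it → formula fails.

Does not hold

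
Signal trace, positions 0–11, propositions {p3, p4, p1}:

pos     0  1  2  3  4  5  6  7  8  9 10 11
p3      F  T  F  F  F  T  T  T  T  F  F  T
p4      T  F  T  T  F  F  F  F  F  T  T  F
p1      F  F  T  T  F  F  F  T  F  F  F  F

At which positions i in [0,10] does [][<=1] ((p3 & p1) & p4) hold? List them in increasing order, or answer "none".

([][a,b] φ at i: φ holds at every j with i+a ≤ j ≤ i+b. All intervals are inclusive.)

Evaluate at each i in [0,10]:
  i=0: ✗ (fails at j=0)
  i=1: ✗ (fails at j=1)
  i=2: ✗ (fails at j=2)
  i=3: ✗ (fails at j=3)
  i=4: ✗ (fails at j=4)
  i=5: ✗ (fails at j=5)
  i=6: ✗ (fails at j=6)
  i=7: ✗ (fails at j=7)
  i=8: ✗ (fails at j=8)
  i=9: ✗ (fails at j=9)
  i=10: ✗ (fails at j=10)

none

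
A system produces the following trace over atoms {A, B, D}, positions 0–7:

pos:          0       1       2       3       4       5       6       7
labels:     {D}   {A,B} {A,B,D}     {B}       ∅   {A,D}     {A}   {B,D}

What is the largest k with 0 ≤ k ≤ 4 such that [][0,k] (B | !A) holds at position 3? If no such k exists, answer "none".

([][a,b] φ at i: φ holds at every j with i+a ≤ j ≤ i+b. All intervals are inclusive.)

1

(B | !A) must hold from j=3 onward; find where it first fails.
  j=3: holds
  j=4: holds
  j=5: fails
Holds on [3,4], so largest k = 1.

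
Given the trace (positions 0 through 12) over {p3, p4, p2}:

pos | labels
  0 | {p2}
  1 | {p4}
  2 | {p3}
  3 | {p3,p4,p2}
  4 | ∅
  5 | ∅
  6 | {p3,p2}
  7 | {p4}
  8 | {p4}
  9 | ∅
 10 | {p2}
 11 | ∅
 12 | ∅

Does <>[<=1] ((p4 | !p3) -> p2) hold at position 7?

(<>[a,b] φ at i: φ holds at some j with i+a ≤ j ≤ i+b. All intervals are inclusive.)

Check ((p4 | !p3) -> p2) at each j in [7,8]:
  j=7: false
  j=8: false
No position in the window satisfies it → formula fails.

No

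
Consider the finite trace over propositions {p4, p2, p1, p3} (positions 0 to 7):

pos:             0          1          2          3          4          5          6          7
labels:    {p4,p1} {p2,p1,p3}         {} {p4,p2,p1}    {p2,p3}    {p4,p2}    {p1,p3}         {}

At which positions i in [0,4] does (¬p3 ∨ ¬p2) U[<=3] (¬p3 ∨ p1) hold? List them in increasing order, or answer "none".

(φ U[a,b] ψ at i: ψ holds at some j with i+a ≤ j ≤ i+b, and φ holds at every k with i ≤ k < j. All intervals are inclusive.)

Evaluate at each i in [0,4]:
  i=0: ✓ (rhs at j=0)
  i=1: ✓ (rhs at j=1)
  i=2: ✓ (rhs at j=2)
  i=3: ✓ (rhs at j=3)
  i=4: ✗ (lhs fails at k=4 before rhs at j=5)

0, 1, 2, 3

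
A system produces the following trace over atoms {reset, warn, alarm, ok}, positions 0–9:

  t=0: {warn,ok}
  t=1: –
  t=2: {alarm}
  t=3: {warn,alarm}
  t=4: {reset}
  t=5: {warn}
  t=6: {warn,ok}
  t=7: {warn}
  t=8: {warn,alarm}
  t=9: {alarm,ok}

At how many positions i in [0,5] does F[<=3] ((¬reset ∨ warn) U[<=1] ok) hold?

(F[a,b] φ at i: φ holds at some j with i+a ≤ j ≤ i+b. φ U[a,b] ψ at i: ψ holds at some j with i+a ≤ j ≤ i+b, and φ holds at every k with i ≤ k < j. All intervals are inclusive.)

Evaluate at each i in [0,5]:
  i=0: ✓ (witness j=0)
  i=1: ✗ (none in [1,4])
  i=2: ✓ (witness j=5)
  i=3: ✓ (witness j=5)
  i=4: ✓ (witness j=5)
  i=5: ✓ (witness j=5)
Positions where it holds: {0, 2, 3, 4, 5} → 5.

5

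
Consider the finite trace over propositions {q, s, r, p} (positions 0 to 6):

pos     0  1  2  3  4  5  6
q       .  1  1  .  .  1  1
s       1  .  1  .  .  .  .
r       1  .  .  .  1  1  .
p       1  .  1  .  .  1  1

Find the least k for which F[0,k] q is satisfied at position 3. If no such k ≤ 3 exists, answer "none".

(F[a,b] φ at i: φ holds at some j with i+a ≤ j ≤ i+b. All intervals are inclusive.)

2

Scan j = 3,4,… for q:
  j=3: fails
  j=4: fails
  j=5: holds
First hit at j=5, so smallest k = 5-3 = 2.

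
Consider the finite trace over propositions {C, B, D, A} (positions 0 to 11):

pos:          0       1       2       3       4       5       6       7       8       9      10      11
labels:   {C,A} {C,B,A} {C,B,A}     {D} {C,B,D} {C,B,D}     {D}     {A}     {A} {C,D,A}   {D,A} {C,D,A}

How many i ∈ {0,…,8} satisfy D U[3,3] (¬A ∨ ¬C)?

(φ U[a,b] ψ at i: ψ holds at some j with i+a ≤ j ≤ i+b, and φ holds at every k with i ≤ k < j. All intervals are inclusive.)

2

Evaluate at each i in [0,8]:
  i=0: ✗ (lhs fails at k=0 before rhs at j=3)
  i=1: ✗ (lhs fails at k=1 before rhs at j=4)
  i=2: ✗ (lhs fails at k=2 before rhs at j=5)
  i=3: ✓ (rhs at j=6; lhs holds on [3,5])
  i=4: ✓ (rhs at j=7; lhs holds on [4,6])
  i=5: ✗ (lhs fails at k=7 before rhs at j=8)
  i=6: ✗ (no rhs in [9,9])
  i=7: ✗ (lhs fails at k=7 before rhs at j=10)
  i=8: ✗ (no rhs in [11,11])
Positions where it holds: {3, 4} → 2.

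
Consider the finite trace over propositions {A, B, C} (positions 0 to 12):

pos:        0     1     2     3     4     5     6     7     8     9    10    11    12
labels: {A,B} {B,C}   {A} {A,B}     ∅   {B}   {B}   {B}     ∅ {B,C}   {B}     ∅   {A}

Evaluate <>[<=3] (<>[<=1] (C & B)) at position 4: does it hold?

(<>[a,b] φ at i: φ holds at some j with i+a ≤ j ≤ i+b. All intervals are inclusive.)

Does not hold

Check <>[<=1] (C & B) at each j in [4,7]:
  j=4: fails (none in [4,5])
  j=5: fails (none in [5,6])
  j=6: fails (none in [6,7])
  j=7: fails (none in [7,8])
No position in the window satisfies it → formula fails.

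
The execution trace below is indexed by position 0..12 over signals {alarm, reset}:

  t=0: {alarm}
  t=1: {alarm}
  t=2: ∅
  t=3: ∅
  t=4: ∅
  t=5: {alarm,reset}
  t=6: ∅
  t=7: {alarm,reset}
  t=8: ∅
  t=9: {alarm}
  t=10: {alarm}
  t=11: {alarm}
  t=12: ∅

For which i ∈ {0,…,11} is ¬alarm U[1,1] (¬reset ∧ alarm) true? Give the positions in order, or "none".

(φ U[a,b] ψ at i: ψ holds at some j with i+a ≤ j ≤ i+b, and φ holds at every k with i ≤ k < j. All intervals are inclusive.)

Evaluate at each i in [0,11]:
  i=0: ✗ (lhs fails at k=0 before rhs at j=1)
  i=1: ✗ (no rhs in [2,2])
  i=2: ✗ (no rhs in [3,3])
  i=3: ✗ (no rhs in [4,4])
  i=4: ✗ (no rhs in [5,5])
  i=5: ✗ (no rhs in [6,6])
  i=6: ✗ (no rhs in [7,7])
  i=7: ✗ (no rhs in [8,8])
  i=8: ✓ (rhs at j=9; lhs holds on [8,8])
  i=9: ✗ (lhs fails at k=9 before rhs at j=10)
  i=10: ✗ (lhs fails at k=10 before rhs at j=11)
  i=11: ✗ (no rhs in [12,12])

8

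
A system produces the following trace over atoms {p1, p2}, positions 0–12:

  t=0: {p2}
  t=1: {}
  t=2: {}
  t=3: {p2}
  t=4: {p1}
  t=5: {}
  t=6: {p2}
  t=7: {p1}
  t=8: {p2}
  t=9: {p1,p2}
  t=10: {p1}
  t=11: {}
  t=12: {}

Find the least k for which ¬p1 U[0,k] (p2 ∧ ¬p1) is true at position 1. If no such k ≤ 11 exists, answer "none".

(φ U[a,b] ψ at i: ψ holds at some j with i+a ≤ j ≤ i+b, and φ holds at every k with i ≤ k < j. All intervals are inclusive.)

Need earliest j ≥ 1 with (p2 ∧ ¬p1), and ¬p1 at every k in [1,j-1].
  j=1: rhs fails.
  j=2: rhs fails.
  j=3: rhs holds; lhs holds on [1,2]. k = 2.

2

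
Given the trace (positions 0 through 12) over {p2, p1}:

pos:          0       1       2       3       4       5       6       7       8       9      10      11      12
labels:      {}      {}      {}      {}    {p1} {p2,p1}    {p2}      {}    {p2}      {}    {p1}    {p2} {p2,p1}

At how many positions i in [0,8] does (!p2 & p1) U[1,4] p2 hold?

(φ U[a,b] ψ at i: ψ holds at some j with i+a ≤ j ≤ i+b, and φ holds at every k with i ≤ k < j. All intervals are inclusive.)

Evaluate at each i in [0,8]:
  i=0: ✗ (no rhs in [1,4])
  i=1: ✗ (lhs fails at k=1 before rhs at j=5)
  i=2: ✗ (lhs fails at k=2 before rhs at j=5)
  i=3: ✗ (lhs fails at k=3 before rhs at j=5)
  i=4: ✓ (rhs at j=5; lhs holds on [4,4])
  i=5: ✗ (lhs fails at k=5 before rhs at j=6)
  i=6: ✗ (lhs fails at k=6 before rhs at j=8)
  i=7: ✗ (lhs fails at k=7 before rhs at j=8)
  i=8: ✗ (lhs fails at k=8 before rhs at j=11)
Positions where it holds: {4} → 1.

1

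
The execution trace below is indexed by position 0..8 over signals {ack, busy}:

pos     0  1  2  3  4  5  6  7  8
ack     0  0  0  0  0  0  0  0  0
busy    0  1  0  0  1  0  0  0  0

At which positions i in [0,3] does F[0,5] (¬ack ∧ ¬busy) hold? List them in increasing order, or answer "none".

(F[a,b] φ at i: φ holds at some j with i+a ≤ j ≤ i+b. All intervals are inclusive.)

0, 1, 2, 3

Evaluate at each i in [0,3]:
  i=0: ✓ (witness j=0)
  i=1: ✓ (witness j=2)
  i=2: ✓ (witness j=2)
  i=3: ✓ (witness j=3)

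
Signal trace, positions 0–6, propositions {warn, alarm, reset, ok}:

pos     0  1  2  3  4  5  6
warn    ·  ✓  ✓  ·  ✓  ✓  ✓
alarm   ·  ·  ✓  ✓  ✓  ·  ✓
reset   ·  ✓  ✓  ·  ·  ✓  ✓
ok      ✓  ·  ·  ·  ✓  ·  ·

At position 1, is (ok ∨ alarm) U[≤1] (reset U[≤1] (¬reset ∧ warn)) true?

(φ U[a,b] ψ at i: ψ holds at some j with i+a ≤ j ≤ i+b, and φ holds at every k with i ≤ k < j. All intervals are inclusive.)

No

Need some j in [1,2] with (reset U[≤1] (¬reset ∧ warn)), and (ok ∨ alarm) at every k in [1,j-1].
  j=1: (reset U[≤1] (¬reset ∧ warn)) — fails.
  j=2: (reset U[≤1] (¬reset ∧ warn)) — fails.
No j in the window works → until fails.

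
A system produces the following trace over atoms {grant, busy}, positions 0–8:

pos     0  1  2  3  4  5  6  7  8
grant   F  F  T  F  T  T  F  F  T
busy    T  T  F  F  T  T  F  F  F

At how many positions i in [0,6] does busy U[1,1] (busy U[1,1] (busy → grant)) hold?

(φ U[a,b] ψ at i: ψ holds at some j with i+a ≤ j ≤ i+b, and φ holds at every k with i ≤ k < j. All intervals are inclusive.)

2

Evaluate at each i in [0,6]:
  i=0: ✓ (rhs at j=1; lhs holds on [0,0])
  i=1: ✗ (no rhs in [2,2])
  i=2: ✗ (no rhs in [3,3])
  i=3: ✗ (lhs fails at k=3 before rhs at j=4)
  i=4: ✓ (rhs at j=5; lhs holds on [4,4])
  i=5: ✗ (no rhs in [6,6])
  i=6: ✗ (no rhs in [7,7])
Positions where it holds: {0, 4} → 2.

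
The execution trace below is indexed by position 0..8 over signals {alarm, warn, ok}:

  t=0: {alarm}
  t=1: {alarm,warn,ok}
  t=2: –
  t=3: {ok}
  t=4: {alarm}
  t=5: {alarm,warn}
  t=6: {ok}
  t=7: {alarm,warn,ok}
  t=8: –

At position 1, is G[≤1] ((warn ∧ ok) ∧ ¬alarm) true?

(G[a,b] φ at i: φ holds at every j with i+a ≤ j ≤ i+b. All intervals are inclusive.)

Check ((warn ∧ ok) ∧ ¬alarm) at every j in [1,2]:
  j=1: false
  j=2: false
Fails at j=1 → formula fails.

False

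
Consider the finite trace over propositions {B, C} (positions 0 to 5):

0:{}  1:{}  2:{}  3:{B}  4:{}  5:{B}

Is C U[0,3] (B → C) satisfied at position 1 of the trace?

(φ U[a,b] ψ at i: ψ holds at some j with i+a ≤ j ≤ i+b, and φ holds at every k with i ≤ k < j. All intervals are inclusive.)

Holds

Need some j in [1,4] with (B → C), and C at every k in [1,j-1].
  j=1: (B → C) holds; no prefix to check → satisfied.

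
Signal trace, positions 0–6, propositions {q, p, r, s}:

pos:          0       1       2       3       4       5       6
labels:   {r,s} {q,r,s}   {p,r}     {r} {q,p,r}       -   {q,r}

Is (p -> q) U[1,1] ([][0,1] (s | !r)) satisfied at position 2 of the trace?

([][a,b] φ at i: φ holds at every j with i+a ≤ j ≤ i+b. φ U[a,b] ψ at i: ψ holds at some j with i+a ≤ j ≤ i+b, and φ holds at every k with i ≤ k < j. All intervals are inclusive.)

Need some j in [3,3] with [][0,1] (s | !r), and (p -> q) at every k in [2,j-1].
  j=3: [][0,1] (s | !r) — fails at 3.
No j in the window works → until fails.

No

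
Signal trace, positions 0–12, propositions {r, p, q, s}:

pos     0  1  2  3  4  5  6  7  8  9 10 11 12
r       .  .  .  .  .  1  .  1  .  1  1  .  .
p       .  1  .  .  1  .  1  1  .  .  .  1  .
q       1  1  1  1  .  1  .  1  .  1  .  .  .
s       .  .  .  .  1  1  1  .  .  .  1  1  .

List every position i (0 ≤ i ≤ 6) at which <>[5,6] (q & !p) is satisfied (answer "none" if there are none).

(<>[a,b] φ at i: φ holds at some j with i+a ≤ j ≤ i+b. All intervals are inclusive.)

Evaluate at each i in [0,6]:
  i=0: ✓ (witness j=5)
  i=1: ✗ (none in [6,7])
  i=2: ✗ (none in [7,8])
  i=3: ✓ (witness j=9)
  i=4: ✓ (witness j=9)
  i=5: ✗ (none in [10,11])
  i=6: ✗ (none in [11,12])

0, 3, 4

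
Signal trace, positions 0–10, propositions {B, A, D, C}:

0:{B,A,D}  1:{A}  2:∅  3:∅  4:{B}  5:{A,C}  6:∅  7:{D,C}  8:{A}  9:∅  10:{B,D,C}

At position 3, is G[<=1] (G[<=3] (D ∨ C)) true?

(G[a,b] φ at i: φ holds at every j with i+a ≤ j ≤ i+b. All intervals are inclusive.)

False

Check G[<=3] (D ∨ C) at every j in [3,4]:
  j=3: fails at 3
  j=4: fails at 4
Fails at j=3 → formula fails.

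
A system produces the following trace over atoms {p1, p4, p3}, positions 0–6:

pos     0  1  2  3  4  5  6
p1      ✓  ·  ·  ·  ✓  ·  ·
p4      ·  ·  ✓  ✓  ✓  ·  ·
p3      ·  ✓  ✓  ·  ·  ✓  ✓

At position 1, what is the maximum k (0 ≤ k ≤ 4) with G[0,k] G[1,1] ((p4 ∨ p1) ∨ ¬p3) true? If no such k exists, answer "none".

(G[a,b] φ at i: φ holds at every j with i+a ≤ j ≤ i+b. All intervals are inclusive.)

G[1,1] ((p4 ∨ p1) ∨ ¬p3) must hold from j=1 onward; find where it first fails.
  j=1: holds
  j=2: holds
  j=3: holds
  j=4: fails
Holds on [1,3], so largest k = 2.

2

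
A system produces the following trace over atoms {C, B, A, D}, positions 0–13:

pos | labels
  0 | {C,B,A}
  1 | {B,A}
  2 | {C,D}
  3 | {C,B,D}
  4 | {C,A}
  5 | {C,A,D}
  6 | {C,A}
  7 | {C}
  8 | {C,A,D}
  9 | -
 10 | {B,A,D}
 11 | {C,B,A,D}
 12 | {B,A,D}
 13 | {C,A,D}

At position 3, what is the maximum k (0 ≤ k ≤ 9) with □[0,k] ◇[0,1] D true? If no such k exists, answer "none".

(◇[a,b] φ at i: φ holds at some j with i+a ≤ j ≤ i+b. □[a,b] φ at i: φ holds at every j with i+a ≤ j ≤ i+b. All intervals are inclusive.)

2

◇[0,1] D must hold from j=3 onward; find where it first fails.
  j=3: holds
  j=4: holds
  j=5: holds
  j=6: fails
Holds on [3,5], so largest k = 2.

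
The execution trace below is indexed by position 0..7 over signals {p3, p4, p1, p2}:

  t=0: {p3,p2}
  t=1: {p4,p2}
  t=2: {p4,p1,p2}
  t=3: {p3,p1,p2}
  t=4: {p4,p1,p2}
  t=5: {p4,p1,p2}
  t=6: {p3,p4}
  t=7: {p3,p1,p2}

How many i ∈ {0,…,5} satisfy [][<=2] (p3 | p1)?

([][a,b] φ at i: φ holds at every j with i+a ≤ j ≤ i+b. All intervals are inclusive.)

4

Evaluate at each i in [0,5]:
  i=0: ✗ (fails at j=1)
  i=1: ✗ (fails at j=1)
  i=2: ✓ (all of [2,4])
  i=3: ✓ (all of [3,5])
  i=4: ✓ (all of [4,6])
  i=5: ✓ (all of [5,7])
Positions where it holds: {2, 3, 4, 5} → 4.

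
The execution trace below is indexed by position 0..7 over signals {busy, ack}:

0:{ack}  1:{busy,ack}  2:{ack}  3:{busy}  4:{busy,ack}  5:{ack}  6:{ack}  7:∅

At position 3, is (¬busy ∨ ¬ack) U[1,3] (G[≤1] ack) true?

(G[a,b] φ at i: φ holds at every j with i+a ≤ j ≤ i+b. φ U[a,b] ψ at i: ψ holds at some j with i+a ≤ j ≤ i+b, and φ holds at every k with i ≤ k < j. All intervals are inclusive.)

Holds

Need some j in [4,6] with G[≤1] ack, and (¬busy ∨ ¬ack) at every k in [3,j-1].
  j=4: G[≤1] ack holds; (¬busy ∨ ¬ack) holds at every k in [3,3] → satisfied.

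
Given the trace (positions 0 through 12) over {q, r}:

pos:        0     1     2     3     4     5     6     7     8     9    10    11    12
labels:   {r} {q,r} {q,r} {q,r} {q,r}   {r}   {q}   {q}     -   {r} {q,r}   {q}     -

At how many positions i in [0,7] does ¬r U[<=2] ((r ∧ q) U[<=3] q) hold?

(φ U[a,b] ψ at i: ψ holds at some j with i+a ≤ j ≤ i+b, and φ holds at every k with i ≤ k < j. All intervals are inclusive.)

Evaluate at each i in [0,7]:
  i=0: ✗ (lhs fails at k=0 before rhs at j=1)
  i=1: ✓ (rhs at j=1)
  i=2: ✓ (rhs at j=2)
  i=3: ✓ (rhs at j=3)
  i=4: ✓ (rhs at j=4)
  i=5: ✗ (lhs fails at k=5 before rhs at j=6)
  i=6: ✓ (rhs at j=6)
  i=7: ✓ (rhs at j=7)
Positions where it holds: {1, 2, 3, 4, 6, 7} → 6.

6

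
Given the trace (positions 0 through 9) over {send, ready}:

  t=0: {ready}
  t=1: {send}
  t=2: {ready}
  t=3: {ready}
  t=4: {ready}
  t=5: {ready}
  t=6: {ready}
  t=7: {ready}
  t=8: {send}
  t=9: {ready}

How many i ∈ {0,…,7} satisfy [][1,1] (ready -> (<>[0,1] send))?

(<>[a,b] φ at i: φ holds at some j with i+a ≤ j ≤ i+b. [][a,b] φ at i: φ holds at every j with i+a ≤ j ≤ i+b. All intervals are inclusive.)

3

Evaluate at each i in [0,7]:
  i=0: ✓ (all of [1,1])
  i=1: ✗ (fails at j=2)
  i=2: ✗ (fails at j=3)
  i=3: ✗ (fails at j=4)
  i=4: ✗ (fails at j=5)
  i=5: ✗ (fails at j=6)
  i=6: ✓ (all of [7,7])
  i=7: ✓ (all of [8,8])
Positions where it holds: {0, 6, 7} → 3.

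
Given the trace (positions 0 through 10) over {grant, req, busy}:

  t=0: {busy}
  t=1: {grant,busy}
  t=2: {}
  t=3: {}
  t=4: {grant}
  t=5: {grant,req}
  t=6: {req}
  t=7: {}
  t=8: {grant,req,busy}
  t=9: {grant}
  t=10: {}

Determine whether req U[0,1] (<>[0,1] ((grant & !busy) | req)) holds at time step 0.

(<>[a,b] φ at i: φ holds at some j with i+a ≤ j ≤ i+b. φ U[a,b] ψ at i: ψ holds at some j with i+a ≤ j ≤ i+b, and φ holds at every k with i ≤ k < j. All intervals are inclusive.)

Need some j in [0,1] with <>[0,1] ((grant & !busy) | req), and req at every k in [0,j-1].
  j=0: <>[0,1] ((grant & !busy) | req) — fails (none in [0,1]).
  j=1: <>[0,1] ((grant & !busy) | req) — fails (none in [1,2]).
No j in the window works → until fails.

False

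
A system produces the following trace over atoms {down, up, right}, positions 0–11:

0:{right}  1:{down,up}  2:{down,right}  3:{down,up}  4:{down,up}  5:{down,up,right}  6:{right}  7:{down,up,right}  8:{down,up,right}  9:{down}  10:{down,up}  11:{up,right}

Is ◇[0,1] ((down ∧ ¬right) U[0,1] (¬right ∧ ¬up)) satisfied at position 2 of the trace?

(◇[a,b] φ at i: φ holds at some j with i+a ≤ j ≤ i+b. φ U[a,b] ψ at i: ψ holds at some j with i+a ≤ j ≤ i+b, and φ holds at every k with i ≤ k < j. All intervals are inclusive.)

False

Check ((down ∧ ¬right) U[0,1] (¬right ∧ ¬up)) at each j in [2,3]:
  j=2: fails
  j=3: fails
No position in the window satisfies it → formula fails.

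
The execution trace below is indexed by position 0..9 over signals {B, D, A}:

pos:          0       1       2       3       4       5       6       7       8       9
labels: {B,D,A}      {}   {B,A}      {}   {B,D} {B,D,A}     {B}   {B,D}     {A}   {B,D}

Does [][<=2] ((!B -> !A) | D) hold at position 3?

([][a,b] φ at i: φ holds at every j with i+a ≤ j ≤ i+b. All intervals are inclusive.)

Check ((!B -> !A) | D) at every j in [3,5]:
  j=3: true
  j=4: true
  j=5: true
All positions satisfy it → formula holds.

True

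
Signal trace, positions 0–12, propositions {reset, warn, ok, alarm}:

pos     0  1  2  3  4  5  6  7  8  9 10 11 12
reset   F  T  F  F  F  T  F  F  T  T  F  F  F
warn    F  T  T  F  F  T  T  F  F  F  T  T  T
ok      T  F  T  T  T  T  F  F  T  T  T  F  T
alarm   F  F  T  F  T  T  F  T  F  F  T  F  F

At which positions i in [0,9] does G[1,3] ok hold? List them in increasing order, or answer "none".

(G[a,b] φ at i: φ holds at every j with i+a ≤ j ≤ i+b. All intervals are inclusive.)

Evaluate at each i in [0,9]:
  i=0: ✗ (fails at j=1)
  i=1: ✓ (all of [2,4])
  i=2: ✓ (all of [3,5])
  i=3: ✗ (fails at j=6)
  i=4: ✗ (fails at j=6)
  i=5: ✗ (fails at j=6)
  i=6: ✗ (fails at j=7)
  i=7: ✓ (all of [8,10])
  i=8: ✗ (fails at j=11)
  i=9: ✗ (fails at j=11)

1, 2, 7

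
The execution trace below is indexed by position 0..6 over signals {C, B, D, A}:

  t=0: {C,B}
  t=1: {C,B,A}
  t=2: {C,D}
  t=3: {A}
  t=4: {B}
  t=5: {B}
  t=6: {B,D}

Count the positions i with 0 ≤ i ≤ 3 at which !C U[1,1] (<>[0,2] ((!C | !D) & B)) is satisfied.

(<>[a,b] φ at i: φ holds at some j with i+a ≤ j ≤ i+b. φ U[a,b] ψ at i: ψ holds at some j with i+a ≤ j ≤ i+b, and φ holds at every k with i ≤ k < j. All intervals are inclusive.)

1

Evaluate at each i in [0,3]:
  i=0: ✗ (lhs fails at k=0 before rhs at j=1)
  i=1: ✗ (lhs fails at k=1 before rhs at j=2)
  i=2: ✗ (lhs fails at k=2 before rhs at j=3)
  i=3: ✓ (rhs at j=4; lhs holds on [3,3])
Positions where it holds: {3} → 1.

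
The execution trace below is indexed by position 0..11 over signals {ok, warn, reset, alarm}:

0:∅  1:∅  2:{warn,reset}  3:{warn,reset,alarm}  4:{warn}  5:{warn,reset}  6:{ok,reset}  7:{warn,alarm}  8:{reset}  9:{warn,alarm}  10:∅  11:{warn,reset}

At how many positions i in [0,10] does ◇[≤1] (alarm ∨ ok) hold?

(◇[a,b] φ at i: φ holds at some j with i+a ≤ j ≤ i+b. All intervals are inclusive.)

7

Evaluate at each i in [0,10]:
  i=0: ✗ (none in [0,1])
  i=1: ✗ (none in [1,2])
  i=2: ✓ (witness j=3)
  i=3: ✓ (witness j=3)
  i=4: ✗ (none in [4,5])
  i=5: ✓ (witness j=6)
  i=6: ✓ (witness j=6)
  i=7: ✓ (witness j=7)
  i=8: ✓ (witness j=9)
  i=9: ✓ (witness j=9)
  i=10: ✗ (none in [10,11])
Positions where it holds: {2, 3, 5, 6, 7, 8, 9} → 7.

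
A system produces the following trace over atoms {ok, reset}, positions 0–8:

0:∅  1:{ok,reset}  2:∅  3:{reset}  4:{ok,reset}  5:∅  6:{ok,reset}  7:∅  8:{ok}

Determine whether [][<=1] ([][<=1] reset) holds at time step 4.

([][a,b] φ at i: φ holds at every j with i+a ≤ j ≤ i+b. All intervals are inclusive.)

Does not hold

Check [][<=1] reset at every j in [4,5]:
  j=4: fails at 5
  j=5: fails at 5
Fails at j=4 → formula fails.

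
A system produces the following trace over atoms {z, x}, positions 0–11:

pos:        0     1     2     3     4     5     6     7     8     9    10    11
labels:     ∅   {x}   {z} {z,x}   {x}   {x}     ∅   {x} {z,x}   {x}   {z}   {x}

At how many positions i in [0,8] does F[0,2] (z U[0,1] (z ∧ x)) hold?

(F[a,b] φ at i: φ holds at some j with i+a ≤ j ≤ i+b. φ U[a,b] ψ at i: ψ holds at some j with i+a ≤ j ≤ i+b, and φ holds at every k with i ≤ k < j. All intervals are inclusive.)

Evaluate at each i in [0,8]:
  i=0: ✓ (witness j=2)
  i=1: ✓ (witness j=2)
  i=2: ✓ (witness j=2)
  i=3: ✓ (witness j=3)
  i=4: ✗ (none in [4,6])
  i=5: ✗ (none in [5,7])
  i=6: ✓ (witness j=8)
  i=7: ✓ (witness j=8)
  i=8: ✓ (witness j=8)
Positions where it holds: {0, 1, 2, 3, 6, 7, 8} → 7.

7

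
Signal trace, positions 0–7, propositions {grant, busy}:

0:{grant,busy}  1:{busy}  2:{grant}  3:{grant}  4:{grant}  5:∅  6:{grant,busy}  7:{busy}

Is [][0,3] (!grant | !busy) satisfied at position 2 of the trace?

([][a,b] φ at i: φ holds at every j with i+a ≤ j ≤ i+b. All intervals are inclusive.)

Check (!grant | !busy) at every j in [2,5]:
  j=2: true
  j=3: true
  j=4: true
  j=5: true
All positions satisfy it → formula holds.

True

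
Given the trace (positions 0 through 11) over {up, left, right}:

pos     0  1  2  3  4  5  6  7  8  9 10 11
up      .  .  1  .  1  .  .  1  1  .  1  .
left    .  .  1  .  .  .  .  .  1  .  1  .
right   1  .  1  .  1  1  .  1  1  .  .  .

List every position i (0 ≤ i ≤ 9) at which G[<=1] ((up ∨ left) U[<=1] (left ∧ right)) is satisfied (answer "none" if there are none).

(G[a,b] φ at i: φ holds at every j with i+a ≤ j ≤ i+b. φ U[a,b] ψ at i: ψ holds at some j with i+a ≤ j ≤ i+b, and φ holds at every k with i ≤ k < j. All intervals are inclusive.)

Evaluate at each i in [0,9]:
  i=0: ✗ (fails at j=0)
  i=1: ✗ (fails at j=1)
  i=2: ✗ (fails at j=3)
  i=3: ✗ (fails at j=3)
  i=4: ✗ (fails at j=4)
  i=5: ✗ (fails at j=5)
  i=6: ✗ (fails at j=6)
  i=7: ✓ (all of [7,8])
  i=8: ✗ (fails at j=9)
  i=9: ✗ (fails at j=9)

7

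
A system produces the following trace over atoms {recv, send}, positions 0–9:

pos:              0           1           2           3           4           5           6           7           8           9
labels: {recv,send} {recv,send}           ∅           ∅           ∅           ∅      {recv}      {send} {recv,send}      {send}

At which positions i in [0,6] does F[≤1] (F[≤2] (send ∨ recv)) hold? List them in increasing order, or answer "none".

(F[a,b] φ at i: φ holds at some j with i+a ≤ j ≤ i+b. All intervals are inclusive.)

0, 1, 3, 4, 5, 6

Evaluate at each i in [0,6]:
  i=0: ✓ (witness j=0)
  i=1: ✓ (witness j=1)
  i=2: ✗ (none in [2,3])
  i=3: ✓ (witness j=4)
  i=4: ✓ (witness j=4)
  i=5: ✓ (witness j=5)
  i=6: ✓ (witness j=6)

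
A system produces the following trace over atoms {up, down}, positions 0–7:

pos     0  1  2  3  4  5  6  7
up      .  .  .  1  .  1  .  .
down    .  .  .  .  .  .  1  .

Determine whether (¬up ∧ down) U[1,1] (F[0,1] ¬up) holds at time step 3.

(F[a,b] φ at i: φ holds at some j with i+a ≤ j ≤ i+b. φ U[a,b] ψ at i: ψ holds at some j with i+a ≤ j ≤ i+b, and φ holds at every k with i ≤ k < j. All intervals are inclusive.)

False

Need some j in [4,4] with F[0,1] ¬up, and (¬up ∧ down) at every k in [3,j-1].
  j=4: F[0,1] ¬up holds, but (¬up ∧ down) fails at k=3 → not this j.
No j in the window works → until fails.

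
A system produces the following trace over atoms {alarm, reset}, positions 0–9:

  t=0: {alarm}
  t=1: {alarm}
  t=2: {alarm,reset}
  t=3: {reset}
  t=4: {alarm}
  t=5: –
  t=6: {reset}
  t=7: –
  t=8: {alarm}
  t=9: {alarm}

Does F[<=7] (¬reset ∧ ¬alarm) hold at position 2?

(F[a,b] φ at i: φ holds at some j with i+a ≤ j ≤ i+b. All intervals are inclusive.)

Check (¬reset ∧ ¬alarm) at each j in [2,9]:
  j=2: false
  j=3: false
  j=4: false
  j=5: true
  j=6: false
  j=7: true
  j=8: false
  j=9: false
Found at j=5 → formula holds.

Yes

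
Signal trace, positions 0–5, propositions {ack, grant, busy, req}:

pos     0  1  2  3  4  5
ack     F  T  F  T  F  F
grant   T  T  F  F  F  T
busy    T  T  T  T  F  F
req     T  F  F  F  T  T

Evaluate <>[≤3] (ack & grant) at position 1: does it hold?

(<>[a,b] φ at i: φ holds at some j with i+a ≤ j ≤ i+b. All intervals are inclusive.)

Check (ack & grant) at each j in [1,4]:
  j=1: true
  j=2: false
  j=3: false
  j=4: false
Found at j=1 → formula holds.

Yes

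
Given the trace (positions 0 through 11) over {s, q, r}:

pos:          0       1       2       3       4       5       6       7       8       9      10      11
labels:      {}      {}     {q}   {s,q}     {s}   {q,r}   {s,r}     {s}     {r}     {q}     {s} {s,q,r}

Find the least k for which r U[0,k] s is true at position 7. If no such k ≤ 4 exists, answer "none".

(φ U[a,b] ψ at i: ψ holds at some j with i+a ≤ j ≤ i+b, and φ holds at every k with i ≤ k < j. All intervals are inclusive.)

Need earliest j ≥ 7 with s, and r at every k in [7,j-1].
  j=7: rhs holds (empty prefix). k = 0.

0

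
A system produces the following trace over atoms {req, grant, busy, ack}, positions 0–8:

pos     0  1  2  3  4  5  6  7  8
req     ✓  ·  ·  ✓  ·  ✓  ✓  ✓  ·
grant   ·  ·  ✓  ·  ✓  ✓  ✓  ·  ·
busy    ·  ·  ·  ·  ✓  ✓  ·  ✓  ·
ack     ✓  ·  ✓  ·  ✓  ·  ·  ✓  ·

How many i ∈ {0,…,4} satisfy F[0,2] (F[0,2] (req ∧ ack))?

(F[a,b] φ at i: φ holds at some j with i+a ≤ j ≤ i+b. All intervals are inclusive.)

3

Evaluate at each i in [0,4]:
  i=0: ✓ (witness j=0)
  i=1: ✗ (none in [1,3])
  i=2: ✗ (none in [2,4])
  i=3: ✓ (witness j=5)
  i=4: ✓ (witness j=5)
Positions where it holds: {0, 3, 4} → 3.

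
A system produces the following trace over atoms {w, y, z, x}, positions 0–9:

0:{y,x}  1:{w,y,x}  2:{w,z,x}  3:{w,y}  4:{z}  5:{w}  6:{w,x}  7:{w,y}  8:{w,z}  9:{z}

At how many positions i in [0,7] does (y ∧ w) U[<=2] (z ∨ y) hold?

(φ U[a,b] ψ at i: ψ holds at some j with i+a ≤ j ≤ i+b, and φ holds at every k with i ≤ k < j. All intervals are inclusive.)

6

Evaluate at each i in [0,7]:
  i=0: ✓ (rhs at j=0)
  i=1: ✓ (rhs at j=1)
  i=2: ✓ (rhs at j=2)
  i=3: ✓ (rhs at j=3)
  i=4: ✓ (rhs at j=4)
  i=5: ✗ (lhs fails at k=5 before rhs at j=7)
  i=6: ✗ (lhs fails at k=6 before rhs at j=7)
  i=7: ✓ (rhs at j=7)
Positions where it holds: {0, 1, 2, 3, 4, 7} → 6.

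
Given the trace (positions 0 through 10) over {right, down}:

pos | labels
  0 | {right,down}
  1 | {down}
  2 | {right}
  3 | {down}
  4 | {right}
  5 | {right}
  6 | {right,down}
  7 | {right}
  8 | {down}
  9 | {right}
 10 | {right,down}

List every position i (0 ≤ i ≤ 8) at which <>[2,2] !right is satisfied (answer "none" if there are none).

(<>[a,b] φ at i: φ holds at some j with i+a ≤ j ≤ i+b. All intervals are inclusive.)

1, 6

Evaluate at each i in [0,8]:
  i=0: ✗ (none in [2,2])
  i=1: ✓ (witness j=3)
  i=2: ✗ (none in [4,4])
  i=3: ✗ (none in [5,5])
  i=4: ✗ (none in [6,6])
  i=5: ✗ (none in [7,7])
  i=6: ✓ (witness j=8)
  i=7: ✗ (none in [9,9])
  i=8: ✗ (none in [10,10])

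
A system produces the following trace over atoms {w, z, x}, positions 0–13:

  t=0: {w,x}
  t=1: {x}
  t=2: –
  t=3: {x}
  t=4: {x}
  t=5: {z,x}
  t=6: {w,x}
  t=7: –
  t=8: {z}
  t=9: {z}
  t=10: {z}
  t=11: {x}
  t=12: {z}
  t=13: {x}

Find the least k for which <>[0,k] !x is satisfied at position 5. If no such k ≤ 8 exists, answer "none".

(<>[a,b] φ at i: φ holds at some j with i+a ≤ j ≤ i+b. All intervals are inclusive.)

2

Scan j = 5,6,… for !x:
  j=5: fails
  j=6: fails
  j=7: holds
First hit at j=7, so smallest k = 7-5 = 2.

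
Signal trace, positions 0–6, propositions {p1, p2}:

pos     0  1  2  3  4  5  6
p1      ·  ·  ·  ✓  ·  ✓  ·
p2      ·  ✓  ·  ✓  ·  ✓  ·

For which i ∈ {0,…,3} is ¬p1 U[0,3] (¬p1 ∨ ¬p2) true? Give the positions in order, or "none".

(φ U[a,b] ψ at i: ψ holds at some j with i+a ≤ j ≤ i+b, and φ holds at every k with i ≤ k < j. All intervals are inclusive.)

Evaluate at each i in [0,3]:
  i=0: ✓ (rhs at j=0)
  i=1: ✓ (rhs at j=1)
  i=2: ✓ (rhs at j=2)
  i=3: ✗ (lhs fails at k=3 before rhs at j=4)

0, 1, 2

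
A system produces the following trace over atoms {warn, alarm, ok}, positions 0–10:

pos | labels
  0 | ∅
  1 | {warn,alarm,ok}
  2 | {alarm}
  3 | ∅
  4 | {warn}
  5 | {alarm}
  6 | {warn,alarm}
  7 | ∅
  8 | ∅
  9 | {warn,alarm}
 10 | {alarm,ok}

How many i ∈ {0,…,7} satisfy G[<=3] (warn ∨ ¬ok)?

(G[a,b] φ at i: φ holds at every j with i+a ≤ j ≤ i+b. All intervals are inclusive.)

Evaluate at each i in [0,7]:
  i=0: ✓ (all of [0,3])
  i=1: ✓ (all of [1,4])
  i=2: ✓ (all of [2,5])
  i=3: ✓ (all of [3,6])
  i=4: ✓ (all of [4,7])
  i=5: ✓ (all of [5,8])
  i=6: ✓ (all of [6,9])
  i=7: ✗ (fails at j=10)
Positions where it holds: {0, 1, 2, 3, 4, 5, 6} → 7.

7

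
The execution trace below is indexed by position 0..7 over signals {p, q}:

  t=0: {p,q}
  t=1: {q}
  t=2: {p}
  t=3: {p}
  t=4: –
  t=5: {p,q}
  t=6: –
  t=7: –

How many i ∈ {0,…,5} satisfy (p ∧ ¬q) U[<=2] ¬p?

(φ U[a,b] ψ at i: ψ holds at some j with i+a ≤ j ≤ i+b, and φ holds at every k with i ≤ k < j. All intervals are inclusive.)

Evaluate at each i in [0,5]:
  i=0: ✗ (lhs fails at k=0 before rhs at j=1)
  i=1: ✓ (rhs at j=1)
  i=2: ✓ (rhs at j=4; lhs holds on [2,3])
  i=3: ✓ (rhs at j=4; lhs holds on [3,3])
  i=4: ✓ (rhs at j=4)
  i=5: ✗ (lhs fails at k=5 before rhs at j=6)
Positions where it holds: {1, 2, 3, 4} → 4.

4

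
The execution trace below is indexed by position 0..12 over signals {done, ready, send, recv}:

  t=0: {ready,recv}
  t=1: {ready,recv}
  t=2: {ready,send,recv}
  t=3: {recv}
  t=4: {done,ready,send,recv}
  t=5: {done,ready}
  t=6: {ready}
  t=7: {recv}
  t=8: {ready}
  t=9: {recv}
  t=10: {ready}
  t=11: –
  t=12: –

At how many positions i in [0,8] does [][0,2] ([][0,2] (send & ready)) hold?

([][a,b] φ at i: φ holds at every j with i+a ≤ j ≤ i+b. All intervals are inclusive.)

Evaluate at each i in [0,8]:
  i=0: ✗ (fails at j=0)
  i=1: ✗ (fails at j=1)
  i=2: ✗ (fails at j=2)
  i=3: ✗ (fails at j=3)
  i=4: ✗ (fails at j=4)
  i=5: ✗ (fails at j=5)
  i=6: ✗ (fails at j=6)
  i=7: ✗ (fails at j=7)
  i=8: ✗ (fails at j=8)
Positions where it holds: {} → 0.

0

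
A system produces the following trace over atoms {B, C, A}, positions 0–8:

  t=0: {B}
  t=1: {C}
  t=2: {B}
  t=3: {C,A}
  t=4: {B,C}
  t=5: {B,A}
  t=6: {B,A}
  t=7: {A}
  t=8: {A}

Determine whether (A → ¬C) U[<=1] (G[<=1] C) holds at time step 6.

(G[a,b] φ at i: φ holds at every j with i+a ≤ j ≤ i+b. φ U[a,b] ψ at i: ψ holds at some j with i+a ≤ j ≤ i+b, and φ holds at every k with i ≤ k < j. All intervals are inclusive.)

Does not hold

Need some j in [6,7] with G[<=1] C, and (A → ¬C) at every k in [6,j-1].
  j=6: G[<=1] C — fails at 6.
  j=7: G[<=1] C — fails at 7.
No j in the window works → until fails.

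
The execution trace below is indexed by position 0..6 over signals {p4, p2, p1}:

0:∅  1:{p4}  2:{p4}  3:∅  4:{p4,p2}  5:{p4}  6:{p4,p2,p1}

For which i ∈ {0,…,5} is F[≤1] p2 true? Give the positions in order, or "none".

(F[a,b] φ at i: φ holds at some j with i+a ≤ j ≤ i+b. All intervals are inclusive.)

3, 4, 5

Evaluate at each i in [0,5]:
  i=0: ✗ (none in [0,1])
  i=1: ✗ (none in [1,2])
  i=2: ✗ (none in [2,3])
  i=3: ✓ (witness j=4)
  i=4: ✓ (witness j=4)
  i=5: ✓ (witness j=6)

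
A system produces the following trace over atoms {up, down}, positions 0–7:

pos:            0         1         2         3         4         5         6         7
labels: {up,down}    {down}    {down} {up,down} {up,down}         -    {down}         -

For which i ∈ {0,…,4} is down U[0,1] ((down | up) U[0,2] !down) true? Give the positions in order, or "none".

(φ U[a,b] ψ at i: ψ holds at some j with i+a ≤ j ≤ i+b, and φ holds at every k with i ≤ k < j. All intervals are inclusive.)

2, 3, 4

Evaluate at each i in [0,4]:
  i=0: ✗ (no rhs in [0,1])
  i=1: ✗ (no rhs in [1,2])
  i=2: ✓ (rhs at j=3; lhs holds on [2,2])
  i=3: ✓ (rhs at j=3)
  i=4: ✓ (rhs at j=4)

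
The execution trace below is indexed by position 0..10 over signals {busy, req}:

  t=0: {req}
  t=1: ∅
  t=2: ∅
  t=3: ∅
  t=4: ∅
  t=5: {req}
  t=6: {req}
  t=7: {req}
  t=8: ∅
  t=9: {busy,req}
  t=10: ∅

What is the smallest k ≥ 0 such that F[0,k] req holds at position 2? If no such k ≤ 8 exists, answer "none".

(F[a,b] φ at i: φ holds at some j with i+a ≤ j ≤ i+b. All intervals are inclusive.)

3

Scan j = 2,3,… for req:
  j=2: fails
  j=3: fails
  j=4: fails
  j=5: holds
First hit at j=5, so smallest k = 5-2 = 3.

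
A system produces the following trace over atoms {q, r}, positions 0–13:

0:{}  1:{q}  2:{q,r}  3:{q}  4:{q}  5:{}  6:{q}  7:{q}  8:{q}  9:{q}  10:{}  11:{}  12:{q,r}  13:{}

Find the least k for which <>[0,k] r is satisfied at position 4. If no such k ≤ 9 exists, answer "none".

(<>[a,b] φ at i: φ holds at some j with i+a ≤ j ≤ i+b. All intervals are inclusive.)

8

Scan j = 4,5,… for r:
  j=4: fails
  j=5: fails
  j=6: fails
  j=7: fails
  j=8: fails
  j=9: fails
  j=10: fails
  j=11: fails
  j=12: holds
First hit at j=12, so smallest k = 12-4 = 8.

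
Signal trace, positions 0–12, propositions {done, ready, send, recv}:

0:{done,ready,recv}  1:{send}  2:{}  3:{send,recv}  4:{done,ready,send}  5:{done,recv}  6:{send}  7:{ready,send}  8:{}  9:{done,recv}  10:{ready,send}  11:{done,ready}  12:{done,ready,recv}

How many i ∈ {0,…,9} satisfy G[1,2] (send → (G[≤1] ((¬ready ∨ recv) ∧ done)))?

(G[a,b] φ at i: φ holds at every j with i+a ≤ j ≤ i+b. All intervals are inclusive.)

1

Evaluate at each i in [0,9]:
  i=0: ✗ (fails at j=1)
  i=1: ✗ (fails at j=3)
  i=2: ✗ (fails at j=3)
  i=3: ✗ (fails at j=4)
  i=4: ✗ (fails at j=6)
  i=5: ✗ (fails at j=6)
  i=6: ✗ (fails at j=7)
  i=7: ✓ (all of [8,9])
  i=8: ✗ (fails at j=10)
  i=9: ✗ (fails at j=10)
Positions where it holds: {7} → 1.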